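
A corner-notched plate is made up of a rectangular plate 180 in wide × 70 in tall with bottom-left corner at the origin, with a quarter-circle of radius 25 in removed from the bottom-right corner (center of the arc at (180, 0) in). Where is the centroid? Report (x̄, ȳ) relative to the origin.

plate: A = 180 × 70 = 12600.00, centroid at (90.00, 35.00).
removed quarter-circle: A = −¼π·25² = -490.87, centroid at (169.39, 10.61).
ΣA = 12109.13 in²
ΣAx̄ = (12600.00)(90.00) + (-490.87)(169.39) = 1050851.04 in³
ΣAȳ = (12600.00)(35.00) + (-490.87)(10.61) = 435791.67 in³
x̄ = 1050851.04 / 12109.13 = 86.78 in
ȳ = 435791.67 / 12109.13 = 35.99 in

x̄ = 86.78 in, ȳ = 35.99 in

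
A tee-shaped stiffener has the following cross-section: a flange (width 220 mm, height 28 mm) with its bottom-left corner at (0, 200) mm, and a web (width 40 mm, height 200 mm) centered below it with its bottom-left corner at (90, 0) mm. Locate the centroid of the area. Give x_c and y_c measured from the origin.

web: A = 40 × 200 = 8000.00, centroid at (110.00, 100.00).
flange: A = 220 × 28 = 6160.00, centroid at (110.00, 214.00).
ΣA = 14160.00 mm², ΣAx_c = 1557600.00 mm³, ΣAy_c = 2118240.00 mm³.
x_c = 1557600.00/14160.00 = 110.00 mm; y_c = 2118240.00/14160.00 = 149.59 mm.

x_c = 110.00 mm, y_c = 149.59 mm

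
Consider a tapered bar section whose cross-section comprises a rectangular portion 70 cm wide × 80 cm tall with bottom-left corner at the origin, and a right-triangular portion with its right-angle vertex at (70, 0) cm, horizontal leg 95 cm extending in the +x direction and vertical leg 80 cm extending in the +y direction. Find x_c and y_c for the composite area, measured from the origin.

Part | A | x̄ᵢ | ȳᵢ | A·x̄ᵢ | A·ȳᵢ
rectangular portion | 5600.00 | 35.00 | 40.00 | 196000.00 | 224000.00
triangular portion | 3800.00 | 101.67 | 26.67 | 386333.33 | 101333.33
Σ | 9400.00 |  |  | 582333.33 | 325333.33
x_c = 582333.33 / 9400.00 = 61.95 cm
y_c = 325333.33 / 9400.00 = 34.61 cm

x_c = 61.95 cm, y_c = 34.61 cm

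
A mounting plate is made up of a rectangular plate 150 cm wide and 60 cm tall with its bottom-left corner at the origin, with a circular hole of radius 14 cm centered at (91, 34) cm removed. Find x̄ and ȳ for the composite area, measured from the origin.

x̄ = 73.82 cm, ȳ = 29.71 cm

plate: A = 150 × 60 = 9000.00, centroid at (75.00, 30.00).
hole: A = −π·14² = -615.75, centroid at (91.00, 34.00).
ΣA = 8384.25 cm², ΣAx̄ = 618966.55 cm³, ΣAȳ = 249064.43 cm³.
x̄ = 618966.55/8384.25 = 73.82 cm; ȳ = 249064.43/8384.25 = 29.71 cm.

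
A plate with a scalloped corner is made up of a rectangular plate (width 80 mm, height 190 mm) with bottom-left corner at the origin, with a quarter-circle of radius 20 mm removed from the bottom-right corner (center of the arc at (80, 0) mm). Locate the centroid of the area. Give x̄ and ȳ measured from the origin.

x̄ = 39.33 mm, ȳ = 96.83 mm

plate: A = 80 × 190 = 15200.00, centroid at (40.00, 95.00).
removed quarter-circle: A = −¼π·20² = -314.16, centroid at (71.51, 8.49).
ΣA = 14885.84 mm²
ΣAx̄ = (15200.00)(40.00) + (-314.16)(71.51) = 585533.93 mm³
ΣAȳ = (15200.00)(95.00) + (-314.16)(8.49) = 1441333.33 mm³
x̄ = 585533.93 / 14885.84 = 39.33 mm
ȳ = 1441333.33 / 14885.84 = 96.83 mm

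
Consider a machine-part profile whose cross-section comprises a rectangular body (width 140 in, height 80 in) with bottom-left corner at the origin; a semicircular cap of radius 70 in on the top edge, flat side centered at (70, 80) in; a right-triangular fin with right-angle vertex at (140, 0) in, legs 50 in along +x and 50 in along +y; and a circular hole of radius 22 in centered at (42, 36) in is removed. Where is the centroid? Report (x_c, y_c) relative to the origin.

x_c = 78.10 in, y_c = 67.57 in

rectangular body: A = 140 × 80 = 11200.00, centroid at (70.00, 40.00).
semicircular top: A = ½π·70² = 7696.90, centroid at (70.00, 109.71).
triangular fin: A = ½·50·50 = 1250.00, centroid at (156.67, 16.67).
hole: A = −π·22² = -1520.53, centroid at (42.00, 36.00).
ΣA = 18626.37 in²
ΣAx_c = (11200.00)(70.00) + (7696.90)(70.00) + (1250.00)(156.67) + (-1520.53)(42.00) = 1454754.18 in³
ΣAy_c = (11200.00)(40.00) + (7696.90)(109.71) + (1250.00)(16.67) + (-1520.53)(36.00) = 1258513.05 in³
x_c = 1454754.18 / 18626.37 = 78.10 in
y_c = 1258513.05 / 18626.37 = 67.57 in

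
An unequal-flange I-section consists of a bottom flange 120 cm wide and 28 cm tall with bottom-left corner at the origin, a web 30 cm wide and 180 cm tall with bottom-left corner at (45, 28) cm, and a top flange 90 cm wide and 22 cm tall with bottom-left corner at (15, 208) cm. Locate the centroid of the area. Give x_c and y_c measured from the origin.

bottom flange: A = 120 × 28 = 3360.00, centroid at (60.00, 14.00).
web: A = 30 × 180 = 5400.00, centroid at (60.00, 118.00).
top flange: A = 90 × 22 = 1980.00, centroid at (60.00, 219.00).
ΣA = 10740.00 cm²
ΣAx_c = (3360.00)(60.00) + (5400.00)(60.00) + (1980.00)(60.00) = 644400.00 cm³
ΣAy_c = (3360.00)(14.00) + (5400.00)(118.00) + (1980.00)(219.00) = 1117860.00 cm³
x_c = 644400.00 / 10740.00 = 60.00 cm
y_c = 1117860.00 / 10740.00 = 104.08 cm

x_c = 60.00 cm, y_c = 104.08 cm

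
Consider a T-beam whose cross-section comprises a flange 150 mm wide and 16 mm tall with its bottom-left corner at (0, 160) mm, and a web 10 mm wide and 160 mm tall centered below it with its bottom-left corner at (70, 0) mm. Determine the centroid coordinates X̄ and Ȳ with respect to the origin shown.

X̄ = 75.00 mm, Ȳ = 132.80 mm

web: A = 10 × 160 = 1600.00, centroid at (75.00, 80.00).
flange: A = 150 × 16 = 2400.00, centroid at (75.00, 168.00).
ΣA = 4000.00 mm², ΣAX̄ = 300000.00 mm³, ΣAȲ = 531200.00 mm³.
X̄ = 300000.00/4000.00 = 75.00 mm; Ȳ = 531200.00/4000.00 = 132.80 mm.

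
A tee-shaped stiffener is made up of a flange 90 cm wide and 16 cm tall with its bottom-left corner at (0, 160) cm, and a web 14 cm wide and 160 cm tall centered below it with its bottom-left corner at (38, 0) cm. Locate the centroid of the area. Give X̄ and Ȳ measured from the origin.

X̄ = 45.00 cm, Ȳ = 114.43 cm

web: A = 14 × 160 = 2240.00, centroid at (45.00, 80.00).
flange: A = 90 × 16 = 1440.00, centroid at (45.00, 168.00).
ΣA = 3680.00 cm²
ΣAX̄ = (2240.00)(45.00) + (1440.00)(45.00) = 165600.00 cm³
ΣAȲ = (2240.00)(80.00) + (1440.00)(168.00) = 421120.00 cm³
X̄ = 165600.00 / 3680.00 = 45.00 cm
Ȳ = 421120.00 / 3680.00 = 114.43 cm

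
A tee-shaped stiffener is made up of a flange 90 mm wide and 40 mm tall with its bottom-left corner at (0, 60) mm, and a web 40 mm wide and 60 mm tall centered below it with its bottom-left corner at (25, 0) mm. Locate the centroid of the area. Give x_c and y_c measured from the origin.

web: A = 40 × 60 = 2400.00, centroid at (45.00, 30.00).
flange: A = 90 × 40 = 3600.00, centroid at (45.00, 80.00).
ΣA = 6000.00 mm²
ΣAx_c = (2400.00)(45.00) + (3600.00)(45.00) = 270000.00 mm³
ΣAy_c = (2400.00)(30.00) + (3600.00)(80.00) = 360000.00 mm³
x_c = 270000.00 / 6000.00 = 45.00 mm
y_c = 360000.00 / 6000.00 = 60.00 mm

x_c = 45.00 mm, y_c = 60.00 mm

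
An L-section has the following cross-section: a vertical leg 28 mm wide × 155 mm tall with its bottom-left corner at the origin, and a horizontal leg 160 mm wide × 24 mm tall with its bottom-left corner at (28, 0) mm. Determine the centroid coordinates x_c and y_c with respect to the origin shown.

vertical leg: A = 28 × 155 = 4340.00, centroid at (14.00, 77.50).
horizontal leg: A = 160 × 24 = 3840.00, centroid at (108.00, 12.00).
ΣA = 8180.00 mm², ΣAx_c = 475480.00 mm³, ΣAy_c = 382430.00 mm³.
x_c = 475480.00/8180.00 = 58.13 mm; y_c = 382430.00/8180.00 = 46.75 mm.

x_c = 58.13 mm, y_c = 46.75 mm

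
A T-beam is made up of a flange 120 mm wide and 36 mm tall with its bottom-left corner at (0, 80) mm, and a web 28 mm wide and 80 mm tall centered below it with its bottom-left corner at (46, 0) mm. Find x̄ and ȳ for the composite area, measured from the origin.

Part | A | x̄ᵢ | ȳᵢ | A·x̄ᵢ | A·ȳᵢ
web | 2240.00 | 60.00 | 40.00 | 134400.00 | 89600.00
flange | 4320.00 | 60.00 | 98.00 | 259200.00 | 423360.00
Σ | 6560.00 |  |  | 393600.00 | 512960.00
x̄ = 393600.00 / 6560.00 = 60.00 mm
ȳ = 512960.00 / 6560.00 = 78.20 mm

x̄ = 60.00 mm, ȳ = 78.20 mm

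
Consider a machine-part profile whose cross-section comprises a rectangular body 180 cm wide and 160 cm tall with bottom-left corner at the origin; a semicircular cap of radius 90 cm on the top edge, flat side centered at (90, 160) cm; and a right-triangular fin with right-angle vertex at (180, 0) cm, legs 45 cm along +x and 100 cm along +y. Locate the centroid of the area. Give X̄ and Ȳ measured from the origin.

X̄ = 95.40 cm, Ȳ = 111.96 cm

rectangular body: A = 180 × 160 = 28800.00, centroid at (90.00, 80.00).
semicircular top: A = ½π·90² = 12723.45, centroid at (90.00, 198.20).
triangular fin: A = ½·45·100 = 2250.00, centroid at (195.00, 33.33).
ΣA = 43773.45 cm², ΣAX̄ = 4175860.52 cm³, ΣAȲ = 4900752.04 cm³.
X̄ = 4175860.52/43773.45 = 95.40 cm; Ȳ = 4900752.04/43773.45 = 111.96 cm.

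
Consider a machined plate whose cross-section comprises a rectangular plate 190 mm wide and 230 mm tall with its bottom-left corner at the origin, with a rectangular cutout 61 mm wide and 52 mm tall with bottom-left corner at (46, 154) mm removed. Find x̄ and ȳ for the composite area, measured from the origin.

plate: A = 190 × 230 = 43700.00, centroid at (95.00, 115.00).
hole: A = −(61 × 52) = -3172.00, centroid at (76.50, 180.00).
ΣA = 40528.00 mm², ΣAx̄ = 3908842.00 mm³, ΣAȳ = 4454540.00 mm³.
x̄ = 3908842.00/40528.00 = 96.45 mm; ȳ = 4454540.00/40528.00 = 109.91 mm.

x̄ = 96.45 mm, ȳ = 109.91 mm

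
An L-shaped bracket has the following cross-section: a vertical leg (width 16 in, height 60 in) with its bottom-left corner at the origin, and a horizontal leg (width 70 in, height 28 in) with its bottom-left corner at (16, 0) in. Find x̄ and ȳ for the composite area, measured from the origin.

Part | A | x̄ᵢ | ȳᵢ | A·x̄ᵢ | A·ȳᵢ
vertical leg | 960.00 | 8.00 | 30.00 | 7680.00 | 28800.00
horizontal leg | 1960.00 | 51.00 | 14.00 | 99960.00 | 27440.00
Σ | 2920.00 |  |  | 107640.00 | 56240.00
x̄ = 107640.00 / 2920.00 = 36.86 in
ȳ = 56240.00 / 2920.00 = 19.26 in

x̄ = 36.86 in, ȳ = 19.26 in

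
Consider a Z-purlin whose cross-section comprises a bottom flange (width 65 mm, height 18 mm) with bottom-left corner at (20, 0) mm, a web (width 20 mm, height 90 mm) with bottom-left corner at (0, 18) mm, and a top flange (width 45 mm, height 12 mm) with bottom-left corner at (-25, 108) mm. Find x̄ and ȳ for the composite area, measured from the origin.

x̄ = 22.24 mm, ȳ = 52.85 mm

bottom flange: A = 65 × 18 = 1170.00, centroid at (52.50, 9.00).
web: A = 20 × 90 = 1800.00, centroid at (10.00, 63.00).
top flange: A = 45 × 12 = 540.00, centroid at (-2.50, 114.00).
ΣA = 3510.00 mm², ΣAx̄ = 78075.00 mm³, ΣAȳ = 185490.00 mm³.
x̄ = 78075.00/3510.00 = 22.24 mm; ȳ = 185490.00/3510.00 = 52.85 mm.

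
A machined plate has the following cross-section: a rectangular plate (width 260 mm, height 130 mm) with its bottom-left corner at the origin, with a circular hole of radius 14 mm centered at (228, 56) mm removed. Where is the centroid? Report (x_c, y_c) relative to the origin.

Part | A | x̄ᵢ | ȳᵢ | A·x̄ᵢ | A·ȳᵢ
plate | 33800.00 | 130.00 | 65.00 | 4394000.00 | 2197000.00
hole | -615.75 | 228.00 | 56.00 | -140391.49 | -34482.12
Σ | 33184.25 |  |  | 4253608.51 | 2162517.88
x_c = 4253608.51 / 33184.25 = 128.18 mm
y_c = 2162517.88 / 33184.25 = 65.17 mm

x_c = 128.18 mm, y_c = 65.17 mm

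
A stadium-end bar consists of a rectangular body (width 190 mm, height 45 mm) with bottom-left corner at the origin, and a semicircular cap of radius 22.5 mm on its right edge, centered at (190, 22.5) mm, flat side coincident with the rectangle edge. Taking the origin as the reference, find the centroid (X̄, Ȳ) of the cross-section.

rectangular body: A = 190 × 45 = 8550.00, centroid at (95.00, 22.50).
semicircular end: A = ½π·22.5² = 795.22, centroid at (199.55, 22.50).
ΣA = 9345.22 mm², ΣAX̄ = 970934.72 mm³, ΣAȲ = 210267.35 mm³.
X̄ = 970934.72/9345.22 = 103.90 mm; Ȳ = 210267.35/9345.22 = 22.50 mm.

X̄ = 103.90 mm, Ȳ = 22.50 mm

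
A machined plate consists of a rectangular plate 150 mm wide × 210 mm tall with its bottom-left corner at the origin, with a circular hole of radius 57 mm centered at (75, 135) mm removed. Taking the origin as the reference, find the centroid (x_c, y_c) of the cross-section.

x_c = 75.00 mm, y_c = 90.62 mm

plate: A = 150 × 210 = 31500.00, centroid at (75.00, 105.00).
hole: A = −π·57² = -10207.03, centroid at (75.00, 135.00).
ΣA = 21292.97 mm²
ΣAx_c = (31500.00)(75.00) + (-10207.03)(75.00) = 1596972.41 mm³
ΣAy_c = (31500.00)(105.00) + (-10207.03)(135.00) = 1929550.34 mm³
x_c = 1596972.41 / 21292.97 = 75.00 mm
y_c = 1929550.34 / 21292.97 = 90.62 mm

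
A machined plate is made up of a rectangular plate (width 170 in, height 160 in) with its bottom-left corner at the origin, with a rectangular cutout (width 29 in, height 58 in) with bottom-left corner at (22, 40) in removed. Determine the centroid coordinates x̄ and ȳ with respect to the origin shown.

Part | A | x̄ᵢ | ȳᵢ | A·x̄ᵢ | A·ȳᵢ
plate | 27200.00 | 85.00 | 80.00 | 2312000.00 | 2176000.00
hole | -1682.00 | 36.50 | 69.00 | -61393.00 | -116058.00
Σ | 25518.00 |  |  | 2250607.00 | 2059942.00
x̄ = 2250607.00 / 25518.00 = 88.20 in
ȳ = 2059942.00 / 25518.00 = 80.73 in

x̄ = 88.20 in, ȳ = 80.73 in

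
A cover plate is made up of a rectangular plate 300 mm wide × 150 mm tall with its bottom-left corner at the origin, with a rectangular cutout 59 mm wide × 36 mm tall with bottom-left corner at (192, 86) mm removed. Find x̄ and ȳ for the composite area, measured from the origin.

Part | A | x̄ᵢ | ȳᵢ | A·x̄ᵢ | A·ȳᵢ
plate | 45000.00 | 150.00 | 75.00 | 6750000.00 | 3375000.00
hole | -2124.00 | 221.50 | 104.00 | -470466.00 | -220896.00
Σ | 42876.00 |  |  | 6279534.00 | 3154104.00
x̄ = 6279534.00 / 42876.00 = 146.46 mm
ȳ = 3154104.00 / 42876.00 = 73.56 mm

x̄ = 146.46 mm, ȳ = 73.56 mm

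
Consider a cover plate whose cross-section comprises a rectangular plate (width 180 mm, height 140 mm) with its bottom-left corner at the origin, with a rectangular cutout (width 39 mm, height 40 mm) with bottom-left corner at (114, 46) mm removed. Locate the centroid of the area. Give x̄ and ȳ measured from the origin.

plate: A = 180 × 140 = 25200.00, centroid at (90.00, 70.00).
hole: A = −(39 × 40) = -1560.00, centroid at (133.50, 66.00).
ΣA = 23640.00 mm², ΣAx̄ = 2059740.00 mm³, ΣAȳ = 1661040.00 mm³.
x̄ = 2059740.00/23640.00 = 87.13 mm; ȳ = 1661040.00/23640.00 = 70.26 mm.

x̄ = 87.13 mm, ȳ = 70.26 mm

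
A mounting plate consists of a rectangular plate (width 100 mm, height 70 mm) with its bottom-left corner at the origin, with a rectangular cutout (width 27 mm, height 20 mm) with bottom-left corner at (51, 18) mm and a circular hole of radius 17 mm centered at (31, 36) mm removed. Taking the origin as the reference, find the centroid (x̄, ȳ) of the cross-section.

x̄ = 51.70 mm, ȳ = 35.52 mm

plate: A = 100 × 70 = 7000.00, centroid at (50.00, 35.00).
hole 1: A = −(27 × 20) = -540.00, centroid at (64.50, 28.00).
hole 2: A = −π·17² = -907.92, centroid at (31.00, 36.00).
ΣA = 5552.08 mm²
ΣAx̄ = (7000.00)(50.00) + (-540.00)(64.50) + (-907.92)(31.00) = 287024.47 mm³
ΣAȳ = (7000.00)(35.00) + (-540.00)(28.00) + (-907.92)(36.00) = 197194.87 mm³
x̄ = 287024.47 / 5552.08 = 51.70 mm
ȳ = 197194.87 / 5552.08 = 35.52 mm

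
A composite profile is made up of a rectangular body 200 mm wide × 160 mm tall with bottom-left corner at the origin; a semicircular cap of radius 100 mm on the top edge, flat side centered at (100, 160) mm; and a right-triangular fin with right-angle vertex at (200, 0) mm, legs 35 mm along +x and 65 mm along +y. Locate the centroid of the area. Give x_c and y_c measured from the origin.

x_c = 102.60 mm, y_c = 118.02 mm

rectangular body: A = 200 × 160 = 32000.00, centroid at (100.00, 80.00).
semicircular top: A = ½π·100² = 15707.96, centroid at (100.00, 202.44).
triangular fin: A = ½·35·65 = 1137.50, centroid at (211.67, 21.67).
ΣA = 48845.46 mm², ΣAx_c = 5011567.16 mm³, ΣAy_c = 5764586.62 mm³.
x_c = 5011567.16/48845.46 = 102.60 mm; y_c = 5764586.62/48845.46 = 118.02 mm.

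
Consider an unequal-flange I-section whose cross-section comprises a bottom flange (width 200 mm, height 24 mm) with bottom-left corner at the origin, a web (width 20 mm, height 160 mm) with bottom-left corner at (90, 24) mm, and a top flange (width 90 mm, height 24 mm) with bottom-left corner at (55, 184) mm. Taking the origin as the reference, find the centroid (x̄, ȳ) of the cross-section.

x̄ = 100.00 mm, ȳ = 80.09 mm

Part | A | x̄ᵢ | ȳᵢ | A·x̄ᵢ | A·ȳᵢ
bottom flange | 4800.00 | 100.00 | 12.00 | 480000.00 | 57600.00
web | 3200.00 | 100.00 | 104.00 | 320000.00 | 332800.00
top flange | 2160.00 | 100.00 | 196.00 | 216000.00 | 423360.00
Σ | 10160.00 |  |  | 1016000.00 | 813760.00
x̄ = 1016000.00 / 10160.00 = 100.00 mm
ȳ = 813760.00 / 10160.00 = 80.09 mm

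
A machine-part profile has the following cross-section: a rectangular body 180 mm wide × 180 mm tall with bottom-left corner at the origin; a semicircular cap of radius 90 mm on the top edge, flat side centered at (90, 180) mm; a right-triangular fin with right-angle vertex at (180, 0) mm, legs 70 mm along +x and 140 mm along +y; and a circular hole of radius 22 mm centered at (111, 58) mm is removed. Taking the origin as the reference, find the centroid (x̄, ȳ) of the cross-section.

rectangular body: A = 180 × 180 = 32400.00, centroid at (90.00, 90.00).
semicircular top: A = ½π·90² = 12723.45, centroid at (90.00, 218.20).
triangular fin: A = ½·70·140 = 4900.00, centroid at (203.33, 46.67).
hole: A = −π·22² = -1520.53, centroid at (111.00, 58.00).
ΣA = 48502.92 mm², ΣAx̄ = 4888664.93 mm³, ΣAȳ = 5832696.92 mm³.
x̄ = 4888664.93/48502.92 = 100.79 mm; ȳ = 5832696.92/48502.92 = 120.25 mm.

x̄ = 100.79 mm, ȳ = 120.25 mm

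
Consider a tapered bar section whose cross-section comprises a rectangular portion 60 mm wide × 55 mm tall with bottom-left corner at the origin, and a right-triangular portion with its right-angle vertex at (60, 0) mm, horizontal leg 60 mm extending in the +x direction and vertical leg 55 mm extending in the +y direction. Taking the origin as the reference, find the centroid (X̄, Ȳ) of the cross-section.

X̄ = 46.67 mm, Ȳ = 24.44 mm

Part | A | x̄ᵢ | ȳᵢ | A·x̄ᵢ | A·ȳᵢ
rectangular portion | 3300.00 | 30.00 | 27.50 | 99000.00 | 90750.00
triangular portion | 1650.00 | 80.00 | 18.33 | 132000.00 | 30250.00
Σ | 4950.00 |  |  | 231000.00 | 121000.00
X̄ = 231000.00 / 4950.00 = 46.67 mm
Ȳ = 121000.00 / 4950.00 = 24.44 mm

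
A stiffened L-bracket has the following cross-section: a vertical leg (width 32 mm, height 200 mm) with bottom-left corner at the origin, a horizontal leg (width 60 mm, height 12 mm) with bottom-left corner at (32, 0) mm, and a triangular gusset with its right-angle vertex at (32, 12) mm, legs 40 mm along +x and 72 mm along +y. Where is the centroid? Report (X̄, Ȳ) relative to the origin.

Part | A | x̄ᵢ | ȳᵢ | A·x̄ᵢ | A·ȳᵢ
vertical leg | 6400.00 | 16.00 | 100.00 | 102400.00 | 640000.00
horizontal leg | 720.00 | 62.00 | 6.00 | 44640.00 | 4320.00
gusset | 1440.00 | 45.33 | 36.00 | 65280.00 | 51840.00
Σ | 8560.00 |  |  | 212320.00 | 696160.00
X̄ = 212320.00 / 8560.00 = 24.80 mm
Ȳ = 696160.00 / 8560.00 = 81.33 mm

X̄ = 24.80 mm, Ȳ = 81.33 mm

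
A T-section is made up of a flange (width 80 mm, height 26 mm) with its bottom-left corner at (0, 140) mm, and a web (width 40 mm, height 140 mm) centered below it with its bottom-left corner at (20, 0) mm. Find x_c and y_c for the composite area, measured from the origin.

x_c = 40.00 mm, y_c = 92.48 mm

web: A = 40 × 140 = 5600.00, centroid at (40.00, 70.00).
flange: A = 80 × 26 = 2080.00, centroid at (40.00, 153.00).
ΣA = 7680.00 mm², ΣAx_c = 307200.00 mm³, ΣAy_c = 710240.00 mm³.
x_c = 307200.00/7680.00 = 40.00 mm; y_c = 710240.00/7680.00 = 92.48 mm.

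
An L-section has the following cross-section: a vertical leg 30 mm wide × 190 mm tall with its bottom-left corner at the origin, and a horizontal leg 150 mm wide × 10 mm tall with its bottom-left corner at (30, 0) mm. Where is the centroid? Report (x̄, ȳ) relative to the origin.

x̄ = 33.75 mm, ȳ = 76.25 mm

Part | A | x̄ᵢ | ȳᵢ | A·x̄ᵢ | A·ȳᵢ
vertical leg | 5700.00 | 15.00 | 95.00 | 85500.00 | 541500.00
horizontal leg | 1500.00 | 105.00 | 5.00 | 157500.00 | 7500.00
Σ | 7200.00 |  |  | 243000.00 | 549000.00
x̄ = 243000.00 / 7200.00 = 33.75 mm
ȳ = 549000.00 / 7200.00 = 76.25 mm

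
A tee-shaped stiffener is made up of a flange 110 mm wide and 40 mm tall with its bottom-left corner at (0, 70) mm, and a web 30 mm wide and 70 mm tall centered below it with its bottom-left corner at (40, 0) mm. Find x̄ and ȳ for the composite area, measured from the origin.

web: A = 30 × 70 = 2100.00, centroid at (55.00, 35.00).
flange: A = 110 × 40 = 4400.00, centroid at (55.00, 90.00).
ΣA = 6500.00 mm², ΣAx̄ = 357500.00 mm³, ΣAȳ = 469500.00 mm³.
x̄ = 357500.00/6500.00 = 55.00 mm; ȳ = 469500.00/6500.00 = 72.23 mm.

x̄ = 55.00 mm, ȳ = 72.23 mm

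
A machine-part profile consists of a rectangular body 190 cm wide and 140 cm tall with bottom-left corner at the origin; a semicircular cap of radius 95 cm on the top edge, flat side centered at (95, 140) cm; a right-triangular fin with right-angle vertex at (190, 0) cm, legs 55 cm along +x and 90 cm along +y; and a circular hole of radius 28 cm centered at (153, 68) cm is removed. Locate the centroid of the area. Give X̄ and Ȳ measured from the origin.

Part | A | x̄ᵢ | ȳᵢ | A·x̄ᵢ | A·ȳᵢ
rectangular body | 26600.00 | 95.00 | 70.00 | 2527000.00 | 1862000.00
semicircular top | 14176.44 | 95.00 | 180.32 | 1346761.50 | 2556284.49
triangular fin | 2475.00 | 208.33 | 30.00 | 515625.00 | 74250.00
hole | -2463.01 | 153.00 | 68.00 | -376840.32 | -167484.59
Σ | 40788.43 |  |  | 4012546.18 | 4325049.90
X̄ = 4012546.18 / 40788.43 = 98.37 cm
Ȳ = 4325049.90 / 40788.43 = 106.04 cm

X̄ = 98.37 cm, Ȳ = 106.04 cm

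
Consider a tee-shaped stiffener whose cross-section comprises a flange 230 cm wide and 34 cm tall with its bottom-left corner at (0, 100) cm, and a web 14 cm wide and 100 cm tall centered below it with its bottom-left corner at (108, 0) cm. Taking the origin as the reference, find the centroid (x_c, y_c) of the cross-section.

web: A = 14 × 100 = 1400.00, centroid at (115.00, 50.00).
flange: A = 230 × 34 = 7820.00, centroid at (115.00, 117.00).
ΣA = 9220.00 cm²
ΣAx_c = (1400.00)(115.00) + (7820.00)(115.00) = 1060300.00 cm³
ΣAy_c = (1400.00)(50.00) + (7820.00)(117.00) = 984940.00 cm³
x_c = 1060300.00 / 9220.00 = 115.00 cm
y_c = 984940.00 / 9220.00 = 106.83 cm

x_c = 115.00 cm, y_c = 106.83 cm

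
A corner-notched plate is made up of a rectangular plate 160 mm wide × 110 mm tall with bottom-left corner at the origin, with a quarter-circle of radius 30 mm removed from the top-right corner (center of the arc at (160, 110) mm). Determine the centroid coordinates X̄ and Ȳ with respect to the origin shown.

X̄ = 77.19 mm, Ȳ = 53.23 mm

Part | A | x̄ᵢ | ȳᵢ | A·x̄ᵢ | A·ȳᵢ
plate | 17600.00 | 80.00 | 55.00 | 1408000.00 | 968000.00
removed quarter-circle | -706.86 | 147.27 | 97.27 | -104097.34 | -68754.42
Σ | 16893.14 |  |  | 1303902.66 | 899245.58
X̄ = 1303902.66 / 16893.14 = 77.19 mm
Ȳ = 899245.58 / 16893.14 = 53.23 mm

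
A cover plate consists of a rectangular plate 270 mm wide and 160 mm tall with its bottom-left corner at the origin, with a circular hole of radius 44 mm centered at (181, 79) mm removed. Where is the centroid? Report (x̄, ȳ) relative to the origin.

plate: A = 270 × 160 = 43200.00, centroid at (135.00, 80.00).
hole: A = −π·44² = -6082.12, centroid at (181.00, 79.00).
ΣA = 37117.88 mm², ΣAx̄ = 4731135.67 mm³, ΣAȳ = 2975512.25 mm³.
x̄ = 4731135.67/37117.88 = 127.46 mm; ȳ = 2975512.25/37117.88 = 80.16 mm.

x̄ = 127.46 mm, ȳ = 80.16 mm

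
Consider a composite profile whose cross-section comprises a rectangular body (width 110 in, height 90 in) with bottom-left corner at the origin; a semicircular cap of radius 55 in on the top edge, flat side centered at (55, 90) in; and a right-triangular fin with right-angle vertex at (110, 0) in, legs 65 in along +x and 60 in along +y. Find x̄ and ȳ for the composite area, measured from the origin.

x̄ = 64.01 in, ȳ = 61.62 in

rectangular body: A = 110 × 90 = 9900.00, centroid at (55.00, 45.00).
semicircular top: A = ½π·55² = 4751.66, centroid at (55.00, 113.34).
triangular fin: A = ½·65·60 = 1950.00, centroid at (131.67, 20.00).
ΣA = 16601.66 in²
ΣAx̄ = (9900.00)(55.00) + (4751.66)(55.00) + (1950.00)(131.67) = 1062591.24 in³
ΣAȳ = (9900.00)(45.00) + (4751.66)(113.34) + (1950.00)(20.00) = 1023065.97 in³
x̄ = 1062591.24 / 16601.66 = 64.01 in
ȳ = 1023065.97 / 16601.66 = 61.62 in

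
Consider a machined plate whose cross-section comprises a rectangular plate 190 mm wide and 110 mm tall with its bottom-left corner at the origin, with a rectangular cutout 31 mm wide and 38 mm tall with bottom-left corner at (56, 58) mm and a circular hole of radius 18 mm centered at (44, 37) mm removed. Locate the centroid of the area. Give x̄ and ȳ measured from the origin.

Part | A | x̄ᵢ | ȳᵢ | A·x̄ᵢ | A·ȳᵢ
plate | 20900.00 | 95.00 | 55.00 | 1985500.00 | 1149500.00
hole 1 | -1178.00 | 71.50 | 77.00 | -84227.00 | -90706.00
hole 2 | -1017.88 | 44.00 | 37.00 | -44786.54 | -37661.41
Σ | 18704.12 |  |  | 1856486.46 | 1021132.59
x̄ = 1856486.46 / 18704.12 = 99.26 mm
ȳ = 1021132.59 / 18704.12 = 54.59 mm

x̄ = 99.26 mm, ȳ = 54.59 mm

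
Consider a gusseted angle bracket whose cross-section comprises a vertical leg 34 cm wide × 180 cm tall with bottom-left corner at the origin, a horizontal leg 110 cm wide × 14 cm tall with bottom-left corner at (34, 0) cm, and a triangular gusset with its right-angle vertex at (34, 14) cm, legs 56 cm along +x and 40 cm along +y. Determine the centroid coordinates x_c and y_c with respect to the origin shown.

x_c = 34.18 cm, y_c = 67.45 cm

vertical leg: A = 34 × 180 = 6120.00, centroid at (17.00, 90.00).
horizontal leg: A = 110 × 14 = 1540.00, centroid at (89.00, 7.00).
gusset: A = ½·56·40 = 1120.00, centroid at (52.67, 27.33).
ΣA = 8780.00 cm², ΣAx_c = 300086.67 cm³, ΣAy_c = 592193.33 cm³.
x_c = 300086.67/8780.00 = 34.18 cm; y_c = 592193.33/8780.00 = 67.45 cm.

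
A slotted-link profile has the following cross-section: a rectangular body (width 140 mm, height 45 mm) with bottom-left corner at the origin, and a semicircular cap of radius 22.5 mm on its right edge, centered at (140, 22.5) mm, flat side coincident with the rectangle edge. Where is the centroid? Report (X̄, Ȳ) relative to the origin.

X̄ = 78.92 mm, Ȳ = 22.50 mm

rectangular body: A = 140 × 45 = 6300.00, centroid at (70.00, 22.50).
semicircular end: A = ½π·22.5² = 795.22, centroid at (149.55, 22.50).
ΣA = 7095.22 mm²
ΣAX̄ = (6300.00)(70.00) + (795.22)(149.55) = 559923.94 mm³
ΣAȲ = (6300.00)(22.50) + (795.22)(22.50) = 159642.35 mm³
X̄ = 559923.94 / 7095.22 = 78.92 mm
Ȳ = 159642.35 / 7095.22 = 22.50 mm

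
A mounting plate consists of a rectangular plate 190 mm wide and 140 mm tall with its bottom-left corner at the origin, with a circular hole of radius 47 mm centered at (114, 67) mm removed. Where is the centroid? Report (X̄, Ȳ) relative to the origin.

X̄ = 88.29 mm, Ȳ = 71.06 mm

plate: A = 190 × 140 = 26600.00, centroid at (95.00, 70.00).
hole: A = −π·47² = -6939.78, centroid at (114.00, 67.00).
ΣA = 19660.22 mm²
ΣAX̄ = (26600.00)(95.00) + (-6939.78)(114.00) = 1735865.29 mm³
ΣAȲ = (26600.00)(70.00) + (-6939.78)(67.00) = 1397034.86 mm³
X̄ = 1735865.29 / 19660.22 = 88.29 mm
Ȳ = 1397034.86 / 19660.22 = 71.06 mm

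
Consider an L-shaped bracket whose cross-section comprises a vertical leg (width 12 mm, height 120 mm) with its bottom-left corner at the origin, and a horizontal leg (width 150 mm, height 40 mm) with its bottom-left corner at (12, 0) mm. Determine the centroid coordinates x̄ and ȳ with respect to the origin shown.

vertical leg: A = 12 × 120 = 1440.00, centroid at (6.00, 60.00).
horizontal leg: A = 150 × 40 = 6000.00, centroid at (87.00, 20.00).
ΣA = 7440.00 mm²
ΣAx̄ = (1440.00)(6.00) + (6000.00)(87.00) = 530640.00 mm³
ΣAȳ = (1440.00)(60.00) + (6000.00)(20.00) = 206400.00 mm³
x̄ = 530640.00 / 7440.00 = 71.32 mm
ȳ = 206400.00 / 7440.00 = 27.74 mm

x̄ = 71.32 mm, ȳ = 27.74 mm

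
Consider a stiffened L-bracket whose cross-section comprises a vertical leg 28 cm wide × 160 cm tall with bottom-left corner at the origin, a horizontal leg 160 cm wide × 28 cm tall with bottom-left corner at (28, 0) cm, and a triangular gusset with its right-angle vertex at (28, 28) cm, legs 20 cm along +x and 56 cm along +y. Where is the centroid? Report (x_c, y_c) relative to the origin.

x_c = 59.45 cm, y_c = 46.98 cm

Part | A | x̄ᵢ | ȳᵢ | A·x̄ᵢ | A·ȳᵢ
vertical leg | 4480.00 | 14.00 | 80.00 | 62720.00 | 358400.00
horizontal leg | 4480.00 | 108.00 | 14.00 | 483840.00 | 62720.00
gusset | 560.00 | 34.67 | 46.67 | 19413.33 | 26133.33
Σ | 9520.00 |  |  | 565973.33 | 447253.33
x_c = 565973.33 / 9520.00 = 59.45 cm
y_c = 447253.33 / 9520.00 = 46.98 cm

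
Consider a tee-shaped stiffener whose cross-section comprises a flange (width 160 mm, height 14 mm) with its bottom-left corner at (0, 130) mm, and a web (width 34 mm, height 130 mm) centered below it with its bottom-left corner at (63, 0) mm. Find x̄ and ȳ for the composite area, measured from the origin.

Part | A | x̄ᵢ | ȳᵢ | A·x̄ᵢ | A·ȳᵢ
web | 4420.00 | 80.00 | 65.00 | 353600.00 | 287300.00
flange | 2240.00 | 80.00 | 137.00 | 179200.00 | 306880.00
Σ | 6660.00 |  |  | 532800.00 | 594180.00
x̄ = 532800.00 / 6660.00 = 80.00 mm
ȳ = 594180.00 / 6660.00 = 89.22 mm

x̄ = 80.00 mm, ȳ = 89.22 mm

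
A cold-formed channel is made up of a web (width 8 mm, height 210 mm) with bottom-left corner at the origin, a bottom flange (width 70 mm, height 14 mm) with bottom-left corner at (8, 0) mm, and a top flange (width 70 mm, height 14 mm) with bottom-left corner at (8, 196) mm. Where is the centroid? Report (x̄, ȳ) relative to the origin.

web: A = 8 × 210 = 1680.00, centroid at (4.00, 105.00).
bottom flange: A = 70 × 14 = 980.00, centroid at (43.00, 7.00).
top flange: A = 70 × 14 = 980.00, centroid at (43.00, 203.00).
ΣA = 3640.00 mm², ΣAx̄ = 91000.00 mm³, ΣAȳ = 382200.00 mm³.
x̄ = 91000.00/3640.00 = 25.00 mm; ȳ = 382200.00/3640.00 = 105.00 mm.

x̄ = 25.00 mm, ȳ = 105.00 mm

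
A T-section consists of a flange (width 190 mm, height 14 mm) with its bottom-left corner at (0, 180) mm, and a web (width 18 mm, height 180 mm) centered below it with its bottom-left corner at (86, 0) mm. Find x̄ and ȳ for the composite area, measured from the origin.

x̄ = 95.00 mm, ȳ = 133.73 mm

Part | A | x̄ᵢ | ȳᵢ | A·x̄ᵢ | A·ȳᵢ
web | 3240.00 | 95.00 | 90.00 | 307800.00 | 291600.00
flange | 2660.00 | 95.00 | 187.00 | 252700.00 | 497420.00
Σ | 5900.00 |  |  | 560500.00 | 789020.00
x̄ = 560500.00 / 5900.00 = 95.00 mm
ȳ = 789020.00 / 5900.00 = 133.73 mm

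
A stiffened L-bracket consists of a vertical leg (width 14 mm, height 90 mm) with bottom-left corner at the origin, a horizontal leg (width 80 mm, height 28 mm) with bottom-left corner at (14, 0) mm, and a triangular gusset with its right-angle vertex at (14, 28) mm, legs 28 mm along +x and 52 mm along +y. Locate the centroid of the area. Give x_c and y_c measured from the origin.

Part | A | x̄ᵢ | ȳᵢ | A·x̄ᵢ | A·ȳᵢ
vertical leg | 1260.00 | 7.00 | 45.00 | 8820.00 | 56700.00
horizontal leg | 2240.00 | 54.00 | 14.00 | 120960.00 | 31360.00
gusset | 728.00 | 23.33 | 45.33 | 16986.67 | 33002.67
Σ | 4228.00 |  |  | 146766.67 | 121062.67
x_c = 146766.67 / 4228.00 = 34.71 mm
y_c = 121062.67 / 4228.00 = 28.63 mm

x_c = 34.71 mm, y_c = 28.63 mm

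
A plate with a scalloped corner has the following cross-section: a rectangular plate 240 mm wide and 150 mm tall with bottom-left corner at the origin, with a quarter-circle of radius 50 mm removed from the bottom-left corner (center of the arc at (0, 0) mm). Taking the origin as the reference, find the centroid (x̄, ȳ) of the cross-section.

Part | A | x̄ᵢ | ȳᵢ | A·x̄ᵢ | A·ȳᵢ
plate | 36000.00 | 120.00 | 75.00 | 4320000.00 | 2700000.00
removed quarter-circle | -1963.50 | 21.22 | 21.22 | -41666.67 | -41666.67
Σ | 34036.50 |  |  | 4278333.33 | 2658333.33
x̄ = 4278333.33 / 34036.50 = 125.70 mm
ȳ = 2658333.33 / 34036.50 = 78.10 mm

x̄ = 125.70 mm, ȳ = 78.10 mm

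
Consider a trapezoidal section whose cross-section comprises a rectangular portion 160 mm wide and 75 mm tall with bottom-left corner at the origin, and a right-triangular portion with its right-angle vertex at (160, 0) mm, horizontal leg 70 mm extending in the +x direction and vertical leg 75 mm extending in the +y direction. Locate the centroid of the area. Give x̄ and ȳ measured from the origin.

x̄ = 98.55 mm, ȳ = 35.26 mm

Part | A | x̄ᵢ | ȳᵢ | A·x̄ᵢ | A·ȳᵢ
rectangular portion | 12000.00 | 80.00 | 37.50 | 960000.00 | 450000.00
triangular portion | 2625.00 | 183.33 | 25.00 | 481250.00 | 65625.00
Σ | 14625.00 |  |  | 1441250.00 | 515625.00
x̄ = 1441250.00 / 14625.00 = 98.55 mm
ȳ = 515625.00 / 14625.00 = 35.26 mm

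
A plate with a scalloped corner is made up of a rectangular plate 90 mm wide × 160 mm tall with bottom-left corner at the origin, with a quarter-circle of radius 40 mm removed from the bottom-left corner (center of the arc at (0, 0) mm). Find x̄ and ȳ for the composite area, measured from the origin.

Part | A | x̄ᵢ | ȳᵢ | A·x̄ᵢ | A·ȳᵢ
plate | 14400.00 | 45.00 | 80.00 | 648000.00 | 1152000.00
removed quarter-circle | -1256.64 | 16.98 | 16.98 | -21333.33 | -21333.33
Σ | 13143.36 |  |  | 626666.67 | 1130666.67
x̄ = 626666.67 / 13143.36 = 47.68 mm
ȳ = 1130666.67 / 13143.36 = 86.03 mm

x̄ = 47.68 mm, ȳ = 86.03 mm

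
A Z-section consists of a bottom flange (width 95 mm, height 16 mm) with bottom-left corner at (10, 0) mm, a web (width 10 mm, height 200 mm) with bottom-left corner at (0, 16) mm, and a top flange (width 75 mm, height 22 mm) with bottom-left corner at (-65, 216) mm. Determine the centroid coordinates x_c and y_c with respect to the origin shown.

bottom flange: A = 95 × 16 = 1520.00, centroid at (57.50, 8.00).
web: A = 10 × 200 = 2000.00, centroid at (5.00, 116.00).
top flange: A = 75 × 22 = 1650.00, centroid at (-27.50, 227.00).
ΣA = 5170.00 mm², ΣAx_c = 52025.00 mm³, ΣAy_c = 618710.00 mm³.
x_c = 52025.00/5170.00 = 10.06 mm; y_c = 618710.00/5170.00 = 119.67 mm.

x_c = 10.06 mm, y_c = 119.67 mm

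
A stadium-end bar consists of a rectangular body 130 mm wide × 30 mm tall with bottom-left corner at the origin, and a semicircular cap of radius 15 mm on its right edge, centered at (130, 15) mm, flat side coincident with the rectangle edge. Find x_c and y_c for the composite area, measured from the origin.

Part | A | x̄ᵢ | ȳᵢ | A·x̄ᵢ | A·ȳᵢ
rectangular body | 3900.00 | 65.00 | 15.00 | 253500.00 | 58500.00
semicircular end | 353.43 | 136.37 | 15.00 | 48195.79 | 5301.44
Σ | 4253.43 |  |  | 301695.79 | 63801.44
x_c = 301695.79 / 4253.43 = 70.93 mm
y_c = 63801.44 / 4253.43 = 15.00 mm

x_c = 70.93 mm, y_c = 15.00 mm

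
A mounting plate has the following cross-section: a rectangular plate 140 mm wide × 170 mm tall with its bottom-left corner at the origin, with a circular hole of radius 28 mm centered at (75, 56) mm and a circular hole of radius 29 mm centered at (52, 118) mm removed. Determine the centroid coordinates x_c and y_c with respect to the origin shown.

plate: A = 140 × 170 = 23800.00, centroid at (70.00, 85.00).
hole 1: A = −π·28² = -2463.01, centroid at (75.00, 56.00).
hole 2: A = −π·29² = -2642.08, centroid at (52.00, 118.00).
ΣA = 18694.91 mm², ΣAx_c = 1343886.22 mm³, ΣAy_c = 1573306.14 mm³.
x_c = 1343886.22/18694.91 = 71.89 mm; y_c = 1573306.14/18694.91 = 84.16 mm.

x_c = 71.89 mm, y_c = 84.16 mm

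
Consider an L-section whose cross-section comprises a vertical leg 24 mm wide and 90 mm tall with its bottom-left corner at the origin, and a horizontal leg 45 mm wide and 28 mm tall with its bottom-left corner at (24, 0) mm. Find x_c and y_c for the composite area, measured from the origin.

x_c = 24.71 mm, y_c = 33.58 mm

vertical leg: A = 24 × 90 = 2160.00, centroid at (12.00, 45.00).
horizontal leg: A = 45 × 28 = 1260.00, centroid at (46.50, 14.00).
ΣA = 3420.00 mm², ΣAx_c = 84510.00 mm³, ΣAy_c = 114840.00 mm³.
x_c = 84510.00/3420.00 = 24.71 mm; y_c = 114840.00/3420.00 = 33.58 mm.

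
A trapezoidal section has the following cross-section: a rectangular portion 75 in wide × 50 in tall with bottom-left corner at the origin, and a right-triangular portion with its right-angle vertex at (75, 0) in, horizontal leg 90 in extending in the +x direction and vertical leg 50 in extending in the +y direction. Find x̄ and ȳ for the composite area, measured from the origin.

x̄ = 62.81 in, ȳ = 21.88 in

rectangular portion: A = 75 × 50 = 3750.00, centroid at (37.50, 25.00).
triangular portion: A = ½·90·50 = 2250.00, centroid at (105.00, 16.67).
ΣA = 6000.00 in², ΣAx̄ = 376875.00 in³, ΣAȳ = 131250.00 in³.
x̄ = 376875.00/6000.00 = 62.81 in; ȳ = 131250.00/6000.00 = 21.88 in.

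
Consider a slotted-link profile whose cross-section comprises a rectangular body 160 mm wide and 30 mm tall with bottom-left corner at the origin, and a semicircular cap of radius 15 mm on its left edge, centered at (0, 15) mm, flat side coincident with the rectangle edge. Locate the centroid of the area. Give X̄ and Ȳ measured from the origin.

rectangular body: A = 160 × 30 = 4800.00, centroid at (80.00, 15.00).
semicircular end: A = ½π·15² = 353.43, centroid at (-6.37, 15.00).
ΣA = 5153.43 mm²
ΣAX̄ = (4800.00)(80.00) + (353.43)(-6.37) = 381750.00 mm³
ΣAȲ = (4800.00)(15.00) + (353.43)(15.00) = 77301.44 mm³
X̄ = 381750.00 / 5153.43 = 74.08 mm
Ȳ = 77301.44 / 5153.43 = 15.00 mm

X̄ = 74.08 mm, Ȳ = 15.00 mm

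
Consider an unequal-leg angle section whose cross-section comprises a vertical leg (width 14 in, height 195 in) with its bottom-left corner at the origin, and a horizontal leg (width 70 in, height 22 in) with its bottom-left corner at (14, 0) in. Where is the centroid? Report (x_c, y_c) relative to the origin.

vertical leg: A = 14 × 195 = 2730.00, centroid at (7.00, 97.50).
horizontal leg: A = 70 × 22 = 1540.00, centroid at (49.00, 11.00).
ΣA = 4270.00 in²
ΣAx_c = (2730.00)(7.00) + (1540.00)(49.00) = 94570.00 in³
ΣAy_c = (2730.00)(97.50) + (1540.00)(11.00) = 283115.00 in³
x_c = 94570.00 / 4270.00 = 22.15 in
y_c = 283115.00 / 4270.00 = 66.30 in

x_c = 22.15 in, y_c = 66.30 in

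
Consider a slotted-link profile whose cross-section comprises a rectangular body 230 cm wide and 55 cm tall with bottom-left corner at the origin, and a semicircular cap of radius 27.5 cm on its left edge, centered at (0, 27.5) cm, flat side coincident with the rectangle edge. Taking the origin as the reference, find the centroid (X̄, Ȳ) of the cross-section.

X̄ = 104.13 cm, Ȳ = 27.50 cm

Part | A | x̄ᵢ | ȳᵢ | A·x̄ᵢ | A·ȳᵢ
rectangular body | 12650.00 | 115.00 | 27.50 | 1454750.00 | 347875.00
semicircular end | 1187.91 | -11.67 | 27.50 | -13864.58 | 32667.65
Σ | 13837.91 |  |  | 1440885.42 | 380542.65
X̄ = 1440885.42 / 13837.91 = 104.13 cm
Ȳ = 380542.65 / 13837.91 = 27.50 cm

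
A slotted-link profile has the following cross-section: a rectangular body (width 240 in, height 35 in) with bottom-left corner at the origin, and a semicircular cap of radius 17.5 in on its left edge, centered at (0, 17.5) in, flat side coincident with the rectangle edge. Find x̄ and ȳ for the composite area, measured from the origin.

x̄ = 113.10 in, ȳ = 17.50 in

Part | A | x̄ᵢ | ȳᵢ | A·x̄ᵢ | A·ȳᵢ
rectangular body | 8400.00 | 120.00 | 17.50 | 1008000.00 | 147000.00
semicircular end | 481.06 | -7.43 | 17.50 | -3572.92 | 8418.49
Σ | 8881.06 |  |  | 1004427.08 | 155418.49
x̄ = 1004427.08 / 8881.06 = 113.10 in
ȳ = 155418.49 / 8881.06 = 17.50 in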